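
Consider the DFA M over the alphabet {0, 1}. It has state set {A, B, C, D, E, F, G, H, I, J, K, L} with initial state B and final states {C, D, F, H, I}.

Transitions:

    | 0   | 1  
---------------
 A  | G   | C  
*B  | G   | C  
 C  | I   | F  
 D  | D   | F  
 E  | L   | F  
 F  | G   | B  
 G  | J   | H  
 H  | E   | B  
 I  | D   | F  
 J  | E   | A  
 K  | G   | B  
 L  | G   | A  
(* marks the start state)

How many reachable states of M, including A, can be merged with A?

Reachable states from the start: {A,B,C,D,E,F,G,H,I,J,L}. Unreachable: {K} — drop them.
P0 = {C,D,F,H,I} | {A,B,E,G,J,L}.
Split {C,D,F,H,I} by δ(·,0) → {C,D,I} and {F,H}.
Refine {A,B,E,G,J,L} on symbol 1: members go to different blocks, giving {A,B} and {E,G} and {J,L}.
Stable partition: {C,D,I} | {A,B} | {F,H} | {E,G} | {J,L} — 5 equivalence classes.
State A belongs to the block {A,B}, which has 2 states.

2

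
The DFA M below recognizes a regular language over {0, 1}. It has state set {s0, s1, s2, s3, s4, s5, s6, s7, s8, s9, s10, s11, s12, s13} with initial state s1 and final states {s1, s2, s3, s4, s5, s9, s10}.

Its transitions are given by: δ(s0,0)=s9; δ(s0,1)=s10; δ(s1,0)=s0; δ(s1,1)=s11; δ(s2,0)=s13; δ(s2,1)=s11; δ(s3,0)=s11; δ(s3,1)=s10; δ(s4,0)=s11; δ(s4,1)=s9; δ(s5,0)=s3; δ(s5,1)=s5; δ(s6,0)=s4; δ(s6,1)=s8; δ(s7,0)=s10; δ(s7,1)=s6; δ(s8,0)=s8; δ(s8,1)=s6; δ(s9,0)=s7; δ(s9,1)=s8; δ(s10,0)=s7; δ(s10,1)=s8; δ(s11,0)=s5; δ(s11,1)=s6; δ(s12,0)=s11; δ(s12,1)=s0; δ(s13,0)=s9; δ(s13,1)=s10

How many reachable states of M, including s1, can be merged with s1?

1

Reachable states from the start: {s0,s1,s3,s4,s5,s6,s7,s8,s9,s10,s11}. Unreachable: {s2,s12,s13} — drop them.
Start with accepting vs non-accepting: {s1,s3,s4,s5,s9,s10} | {s0,s6,s7,s8,s11}.
Refine {s1,s3,s4,s5,s9,s10} on symbol 0: members go to different blocks, giving {s1,s3,s4,s9,s10} and {s5}.
On input 1, block {s1,s3,s4,s9,s10} splits into {s1,s9,s10} and {s3,s4}.
Refine {s0,s6,s7,s8,s11} on symbol 0: members go to different blocks, giving {s0,s7} and {s6} and {s8} and {s11}.
Split {s1,s9,s10} by δ(·,1) → {s9,s10} and {s1}.
Refine {s0,s7} on symbol 1: members go to different blocks, giving {s0} and {s7}.
No further refinement is possible. Final partition (9 blocks): {s9,s10} | {s0} | {s5} | {s3,s4} | {s6} | {s8} | {s11} | {s1} | {s7}.
State s1 belongs to the block {s1}, which has 1 states.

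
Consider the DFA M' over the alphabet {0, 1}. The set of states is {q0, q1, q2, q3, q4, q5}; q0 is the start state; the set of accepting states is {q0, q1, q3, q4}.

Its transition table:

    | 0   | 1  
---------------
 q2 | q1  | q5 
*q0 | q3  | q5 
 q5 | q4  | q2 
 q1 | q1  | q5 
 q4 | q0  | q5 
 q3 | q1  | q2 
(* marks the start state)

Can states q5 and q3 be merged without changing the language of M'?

Every state is reachable, so we keep all 6.
Start with accepting vs non-accepting: {q0,q1,q3,q4} | {q2,q5}.
No further refinement is possible. Final partition (2 blocks): {q0,q1,q3,q4} | {q2,q5}.
q5 and q3 end up in different blocks, so they are distinguishable. For instance, the string 'ε' is accepted from only q3.

No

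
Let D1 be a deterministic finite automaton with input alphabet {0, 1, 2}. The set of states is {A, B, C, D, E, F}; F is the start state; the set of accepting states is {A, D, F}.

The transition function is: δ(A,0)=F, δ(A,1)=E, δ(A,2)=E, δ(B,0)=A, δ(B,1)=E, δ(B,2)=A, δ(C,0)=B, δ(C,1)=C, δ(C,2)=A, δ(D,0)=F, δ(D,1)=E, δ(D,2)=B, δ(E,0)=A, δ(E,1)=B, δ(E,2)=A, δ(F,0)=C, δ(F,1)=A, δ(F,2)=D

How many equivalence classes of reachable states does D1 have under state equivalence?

Start with accepting vs non-accepting: {A,D,F} | {B,C,E}.
Refine {A,D,F} on symbol 0: members go to different blocks, giving {A,D} and {F}.
Split {B,C,E} by δ(·,0) → {B,E} and {C}.
No further refinement is possible. Final partition (4 blocks): {A,D} | {B,E} | {F} | {C}.

4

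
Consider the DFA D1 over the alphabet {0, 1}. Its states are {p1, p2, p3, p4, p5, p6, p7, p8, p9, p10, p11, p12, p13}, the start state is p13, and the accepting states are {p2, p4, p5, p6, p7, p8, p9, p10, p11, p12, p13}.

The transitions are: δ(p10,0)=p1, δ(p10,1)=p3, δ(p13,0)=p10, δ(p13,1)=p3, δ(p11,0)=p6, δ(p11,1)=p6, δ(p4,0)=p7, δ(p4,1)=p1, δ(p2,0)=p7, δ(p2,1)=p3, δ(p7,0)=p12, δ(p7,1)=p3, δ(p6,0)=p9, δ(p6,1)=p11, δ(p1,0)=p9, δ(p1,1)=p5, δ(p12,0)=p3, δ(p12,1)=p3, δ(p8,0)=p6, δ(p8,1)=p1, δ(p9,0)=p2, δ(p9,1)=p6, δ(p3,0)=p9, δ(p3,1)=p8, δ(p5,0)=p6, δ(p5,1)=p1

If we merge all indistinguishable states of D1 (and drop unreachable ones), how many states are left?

Reachable states from the start: {p1,p2,p3,p5,p6,p7,p8,p9,p10,p11,p12,p13}. Unreachable: {p4} — drop them.
P0 = {p2,p5,p6,p7,p8,p9,p10,p11,p12,p13} | {p1,p3}.
Refine {p2,p5,p6,p7,p8,p9,p10,p11,p12,p13} on symbol 0: members go to different blocks, giving {p2,p5,p6,p7,p8,p9,p11,p13} and {p10,p12}.
On input 0, block {p2,p5,p6,p7,p8,p9,p11,p13} splits into {p2,p5,p6,p8,p9,p11} and {p7,p13}.
Refine {p2,p5,p6,p8,p9,p11} on symbol 0: members go to different blocks, giving {p5,p6,p8,p9,p11} and {p2}.
On input 0, block {p5,p6,p8,p9,p11} splits into {p5,p6,p8,p11} and {p9}.
Split {p5,p6,p8,p11} by δ(·,0) → {p5,p8,p11} and {p6}.
Refine {p5,p8,p11} on symbol 1: members go to different blocks, giving {p5,p8} and {p11}.
No further refinement is possible. Final partition (8 blocks): {p5,p8} | {p1,p3} | {p10,p12} | {p7,p13} | {p2} | {p9} | {p6} | {p11}.

8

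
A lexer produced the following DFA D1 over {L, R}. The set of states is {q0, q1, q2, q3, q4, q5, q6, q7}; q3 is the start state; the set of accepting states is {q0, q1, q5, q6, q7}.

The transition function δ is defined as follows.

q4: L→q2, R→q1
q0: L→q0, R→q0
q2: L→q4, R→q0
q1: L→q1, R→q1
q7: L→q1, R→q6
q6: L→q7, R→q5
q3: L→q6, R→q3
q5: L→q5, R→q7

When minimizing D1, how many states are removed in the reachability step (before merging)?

No path from q3 leads to q0, q2, q4; the other 5 states are all reachable.

3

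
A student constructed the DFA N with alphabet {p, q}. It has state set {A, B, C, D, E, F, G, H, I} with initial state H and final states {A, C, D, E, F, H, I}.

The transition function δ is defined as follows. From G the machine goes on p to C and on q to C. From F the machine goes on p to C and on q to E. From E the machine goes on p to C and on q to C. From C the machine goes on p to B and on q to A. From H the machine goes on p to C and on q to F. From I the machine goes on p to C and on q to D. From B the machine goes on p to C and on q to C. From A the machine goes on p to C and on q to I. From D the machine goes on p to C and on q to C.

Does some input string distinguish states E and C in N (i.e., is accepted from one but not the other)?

Yes

States {G} cannot be reached from the start state, so discard them.
P0 = {A,C,D,E,F,H,I} | {B}.
On input p, block {A,C,D,E,F,H,I} splits into {A,D,E,F,H,I} and {C}.
On input q, block {A,D,E,F,H,I} splits into {A,F,H,I} and {D,E}.
On input q, block {A,F,H,I} splits into {A,H} and {F,I}.
No further refinement is possible. Final partition (5 blocks): {A,H} | {B} | {C} | {D,E} | {F,I}.
E and C end up in different blocks, so they are distinguishable. For instance, the string 'p' is accepted from only E.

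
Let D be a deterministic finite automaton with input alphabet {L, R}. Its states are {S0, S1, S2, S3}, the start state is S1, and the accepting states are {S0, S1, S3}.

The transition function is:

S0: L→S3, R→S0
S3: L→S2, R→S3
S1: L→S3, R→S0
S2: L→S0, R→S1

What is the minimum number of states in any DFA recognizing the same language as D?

All states are reachable from the start state.
P0 = {S0,S1,S3} | {S2}.
Refine {S0,S1,S3} on symbol L: members go to different blocks, giving {S0,S1} and {S3}.
Stable partition: {S0,S1} | {S2} | {S3} — 3 equivalence classes.

3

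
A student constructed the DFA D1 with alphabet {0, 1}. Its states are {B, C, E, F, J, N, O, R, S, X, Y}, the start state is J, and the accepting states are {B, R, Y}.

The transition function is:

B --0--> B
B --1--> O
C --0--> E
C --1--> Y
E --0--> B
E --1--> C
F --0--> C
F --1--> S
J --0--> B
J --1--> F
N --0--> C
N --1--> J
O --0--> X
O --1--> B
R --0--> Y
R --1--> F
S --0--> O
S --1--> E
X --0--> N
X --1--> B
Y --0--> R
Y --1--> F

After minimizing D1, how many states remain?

10

Every state is reachable, so we keep all 11.
P0 = {B,R,Y} | {C,E,F,J,N,O,S,X}.
Split {C,E,F,J,N,O,S,X} by δ(·,0) → {C,F,N,O,S,X} and {E,J}.
On input 0, block {C,F,N,O,S,X} splits into {F,N,O,S,X} and {C}.
On input 0, block {F,N,O,S,X} splits into {O,S,X} and {F,N}.
On input 1, block {B,R,Y} splits into {R,Y} and {B}.
On input 0, block {O,S,X} splits into {O,S} and {X}.
Refine {O,S} on symbol 0: members go to different blocks, giving {O} and {S}.
Refine {E,J} on symbol 1: members go to different blocks, giving {E} and {J}.
On input 1, block {F,N} splits into {N} and {F}.
Stable partition: {R,Y} | {O} | {E} | {C} | {N} | {B} | {X} | {S} | {J} | {F} — 10 equivalence classes.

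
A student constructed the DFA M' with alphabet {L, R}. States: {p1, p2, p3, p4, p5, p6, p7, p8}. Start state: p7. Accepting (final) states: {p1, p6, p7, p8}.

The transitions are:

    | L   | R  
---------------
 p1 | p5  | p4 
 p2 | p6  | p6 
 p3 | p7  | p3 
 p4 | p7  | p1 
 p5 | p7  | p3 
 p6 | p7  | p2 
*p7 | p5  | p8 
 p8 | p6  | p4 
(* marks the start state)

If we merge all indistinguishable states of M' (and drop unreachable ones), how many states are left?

7

All states are reachable from the start state.
P0 = {p1,p6,p7,p8} | {p2,p3,p4,p5}.
Split {p1,p6,p7,p8} by δ(·,L) → {p1,p7} and {p6,p8}.
On input R, block {p1,p7} splits into {p1} and {p7}.
Refine {p2,p3,p4,p5} on symbol L: members go to different blocks, giving {p3,p4,p5} and {p2}.
Split {p3,p4,p5} by δ(·,R) → {p3,p5} and {p4}.
Refine {p6,p8} on symbol L: members go to different blocks, giving {p6} and {p8}.
The partition is now stable with 7 blocks: {p1} | {p3,p5} | {p6} | {p7} | {p2} | {p4} | {p8}.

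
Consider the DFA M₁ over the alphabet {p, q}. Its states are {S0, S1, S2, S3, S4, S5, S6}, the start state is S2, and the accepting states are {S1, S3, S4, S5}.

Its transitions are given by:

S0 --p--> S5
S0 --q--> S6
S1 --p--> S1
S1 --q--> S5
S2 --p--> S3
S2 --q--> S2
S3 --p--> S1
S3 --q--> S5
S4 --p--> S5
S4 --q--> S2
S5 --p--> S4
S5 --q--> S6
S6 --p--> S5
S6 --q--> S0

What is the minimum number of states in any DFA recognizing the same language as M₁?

All states are reachable from the start state.
Initial partition by acceptance: {S1,S3,S4,S5} | {S0,S2,S6}.
Refine {S1,S3,S4,S5} on symbol q: members go to different blocks, giving {S1,S3} and {S4,S5}.
Refine {S0,S2,S6} on symbol p: members go to different blocks, giving {S0,S6} and {S2}.
On input q, block {S4,S5} splits into {S4} and {S5}.
The partition is now stable with 5 blocks: {S1,S3} | {S0,S6} | {S4} | {S2} | {S5}.

5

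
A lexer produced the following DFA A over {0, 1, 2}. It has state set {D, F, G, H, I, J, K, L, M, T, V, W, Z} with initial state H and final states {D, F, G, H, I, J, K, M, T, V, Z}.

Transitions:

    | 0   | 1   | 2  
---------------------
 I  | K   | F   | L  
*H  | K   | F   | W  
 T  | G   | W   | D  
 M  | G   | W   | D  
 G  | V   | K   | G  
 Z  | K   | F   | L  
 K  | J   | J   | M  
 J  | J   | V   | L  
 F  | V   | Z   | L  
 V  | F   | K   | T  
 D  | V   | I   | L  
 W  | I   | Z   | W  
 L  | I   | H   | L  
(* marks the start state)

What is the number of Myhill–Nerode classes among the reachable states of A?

8

All states are reachable from the start state.
Initial partition by acceptance: {D,F,G,H,I,J,K,M,T,V,Z} | {L,W}.
Split {D,F,G,H,I,J,K,M,T,V,Z} by δ(·,1) → {D,F,G,H,I,J,K,V,Z} and {M,T}.
Refine {D,F,G,H,I,J,K,V,Z} on symbol 2: members go to different blocks, giving {D,F,H,I,J,Z} and {K,V} and {G}.
Refine {D,F,H,I,J,Z} on symbol 0: members go to different blocks, giving {D,F,H,I,Z} and {J}.
Refine {K,V} on symbol 0: members go to different blocks, giving {V} and {K}.
On input 0, block {D,F,H,I,Z} splits into {H,I,Z} and {D,F}.
No further refinement is possible. Final partition (8 blocks): {H,I,Z} | {L,W} | {M,T} | {V} | {G} | {J} | {K} | {D,F}.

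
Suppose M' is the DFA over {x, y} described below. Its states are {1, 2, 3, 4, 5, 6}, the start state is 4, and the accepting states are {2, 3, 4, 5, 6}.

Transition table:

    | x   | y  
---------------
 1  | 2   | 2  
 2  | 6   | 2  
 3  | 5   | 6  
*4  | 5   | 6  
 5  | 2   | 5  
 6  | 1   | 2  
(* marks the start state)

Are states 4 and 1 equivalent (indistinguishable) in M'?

No

States {3} cannot be reached from the start state, so discard them.
P0 = {2,4,5,6} | {1}.
On input x, block {2,4,5,6} splits into {2,4,5} and {6}.
Refine {2,4,5} on symbol x: members go to different blocks, giving {4,5} and {2}.
Split {4,5} by δ(·,x) → {4} and {5}.
Stable partition: {4} | {1} | {6} | {2} | {5} — 5 equivalence classes.
4 and 1 end up in different blocks, so they are distinguishable. For instance, the string 'ε' is accepted from only 4.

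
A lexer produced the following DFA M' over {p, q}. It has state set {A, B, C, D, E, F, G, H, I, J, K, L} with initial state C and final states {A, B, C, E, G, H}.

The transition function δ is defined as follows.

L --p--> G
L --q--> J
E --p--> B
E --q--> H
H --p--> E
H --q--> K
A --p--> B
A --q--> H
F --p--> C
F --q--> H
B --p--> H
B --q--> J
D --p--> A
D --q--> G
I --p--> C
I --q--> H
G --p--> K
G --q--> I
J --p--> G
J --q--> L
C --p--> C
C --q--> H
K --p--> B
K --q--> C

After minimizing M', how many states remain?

8

States {A,D,F} cannot be reached from the start state, so discard them.
Initial partition by acceptance: {B,C,E,G,H} | {I,J,K,L}.
Split {B,C,E,G,H} by δ(·,p) → {B,C,E,H} and {G}.
Split {B,C,E,H} by δ(·,q) → {B,H} and {C,E}.
Refine {B,H} on symbol p: members go to different blocks, giving {B} and {H}.
On input p, block {I,J,K,L} splits into {J,L} and {I} and {K}.
Split {C,E} by δ(·,p) → {C} and {E}.
The partition is now stable with 8 blocks: {B} | {J,L} | {G} | {C} | {H} | {I} | {K} | {E}.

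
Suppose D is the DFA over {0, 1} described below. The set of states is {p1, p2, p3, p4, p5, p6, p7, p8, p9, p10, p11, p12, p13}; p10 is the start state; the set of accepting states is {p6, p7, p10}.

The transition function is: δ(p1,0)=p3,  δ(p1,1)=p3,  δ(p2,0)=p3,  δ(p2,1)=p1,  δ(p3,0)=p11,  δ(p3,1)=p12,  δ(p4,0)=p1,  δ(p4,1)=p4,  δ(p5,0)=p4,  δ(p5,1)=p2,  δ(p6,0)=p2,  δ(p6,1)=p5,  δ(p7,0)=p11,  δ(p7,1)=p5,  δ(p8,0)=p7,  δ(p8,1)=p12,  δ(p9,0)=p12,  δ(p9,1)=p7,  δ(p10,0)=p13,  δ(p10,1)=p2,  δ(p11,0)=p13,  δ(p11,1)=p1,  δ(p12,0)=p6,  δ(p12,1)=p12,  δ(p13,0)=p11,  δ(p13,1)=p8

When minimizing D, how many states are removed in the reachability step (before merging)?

BFS from p10 reaches {p1, p2, p3, p4, p5, p6, p7, p8, p10, p11, p12, p13}; the 1 state(s) p9 are never visited.

1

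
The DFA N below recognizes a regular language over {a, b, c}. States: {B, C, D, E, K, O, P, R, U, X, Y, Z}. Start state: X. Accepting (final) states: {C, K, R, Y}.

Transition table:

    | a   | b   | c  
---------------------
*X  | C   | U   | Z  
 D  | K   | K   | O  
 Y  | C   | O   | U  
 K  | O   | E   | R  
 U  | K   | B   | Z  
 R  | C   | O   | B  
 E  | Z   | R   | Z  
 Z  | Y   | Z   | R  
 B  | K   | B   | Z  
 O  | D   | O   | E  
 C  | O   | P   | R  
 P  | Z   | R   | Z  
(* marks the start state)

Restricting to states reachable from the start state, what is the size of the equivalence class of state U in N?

3

All states are reachable from the start state.
Start with accepting vs non-accepting: {C,K,R,Y} | {B,D,E,O,P,U,X,Z}.
On input a, block {C,K,R,Y} splits into {C,K} and {R,Y}.
Refine {B,D,E,O,P,U,X,Z} on symbol a: members go to different blocks, giving {B,D,U,X} and {E,O,P} and {Z}.
Refine {B,D,U,X} on symbol b: members go to different blocks, giving {B,U,X} and {D}.
On input a, block {E,O,P} splits into {E,P} and {O}.
The partition is now stable with 7 blocks: {C,K} | {B,U,X} | {R,Y} | {E,P} | {Z} | {D} | {O}.
The equivalence class containing U is {B,U,X}, of size 3.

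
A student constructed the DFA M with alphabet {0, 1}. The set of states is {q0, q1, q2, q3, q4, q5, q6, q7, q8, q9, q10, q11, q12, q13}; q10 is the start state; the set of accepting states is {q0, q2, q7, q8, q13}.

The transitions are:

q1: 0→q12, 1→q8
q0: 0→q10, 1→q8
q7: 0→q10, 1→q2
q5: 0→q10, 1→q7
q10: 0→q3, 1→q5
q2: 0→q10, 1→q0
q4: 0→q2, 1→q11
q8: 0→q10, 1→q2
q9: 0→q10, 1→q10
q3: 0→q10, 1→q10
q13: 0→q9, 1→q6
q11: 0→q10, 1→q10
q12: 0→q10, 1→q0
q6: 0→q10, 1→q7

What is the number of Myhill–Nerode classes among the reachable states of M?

4

First remove the unreachable states {q1,q4,q6,q9,q11,q12,q13}; 7 states remain.
P0 = {q0,q2,q7,q8} | {q3,q5,q10}.
Refine {q3,q5,q10} on symbol 1: members go to different blocks, giving {q3,q10} and {q5}.
Split {q3,q10} by δ(·,1) → {q3} and {q10}.
The partition is now stable with 4 blocks: {q0,q2,q7,q8} | {q3} | {q5} | {q10}.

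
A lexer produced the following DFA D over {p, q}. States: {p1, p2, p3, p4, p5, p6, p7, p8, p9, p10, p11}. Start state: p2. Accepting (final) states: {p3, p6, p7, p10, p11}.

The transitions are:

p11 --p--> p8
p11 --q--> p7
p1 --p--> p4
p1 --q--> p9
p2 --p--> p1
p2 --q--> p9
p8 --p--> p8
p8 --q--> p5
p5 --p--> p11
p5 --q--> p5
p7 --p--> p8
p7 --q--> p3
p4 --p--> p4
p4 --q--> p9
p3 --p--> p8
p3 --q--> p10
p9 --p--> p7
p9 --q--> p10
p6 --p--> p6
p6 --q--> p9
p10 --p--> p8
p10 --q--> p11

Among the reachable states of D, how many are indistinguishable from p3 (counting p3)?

4

Reachable states from the start: {p1,p2,p3,p4,p5,p7,p8,p9,p10,p11}. Unreachable: {p6} — drop them.
Start with accepting vs non-accepting: {p3,p7,p10,p11} | {p1,p2,p4,p5,p8,p9}.
On input p, block {p1,p2,p4,p5,p8,p9} splits into {p1,p2,p4,p8} and {p5,p9}.
Refine {p5,p9} on symbol q: members go to different blocks, giving {p5} and {p9}.
Split {p1,p2,p4,p8} by δ(·,q) → {p1,p2,p4} and {p8}.
Stable partition: {p3,p7,p10,p11} | {p1,p2,p4} | {p5} | {p9} | {p8} — 5 equivalence classes.
State p3 belongs to the block {p3,p7,p10,p11}, which has 4 states.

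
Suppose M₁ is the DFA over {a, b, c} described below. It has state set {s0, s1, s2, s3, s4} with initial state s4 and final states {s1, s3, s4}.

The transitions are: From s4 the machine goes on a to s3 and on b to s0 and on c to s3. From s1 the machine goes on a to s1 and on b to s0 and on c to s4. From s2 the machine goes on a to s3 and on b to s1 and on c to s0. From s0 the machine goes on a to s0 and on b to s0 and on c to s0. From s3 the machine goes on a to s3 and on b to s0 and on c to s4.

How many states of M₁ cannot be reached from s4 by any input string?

Starting at s4 and following transitions, the reachable set is {s0, s3, s4}. That leaves s1, s2 unreachable — 2 in total.

2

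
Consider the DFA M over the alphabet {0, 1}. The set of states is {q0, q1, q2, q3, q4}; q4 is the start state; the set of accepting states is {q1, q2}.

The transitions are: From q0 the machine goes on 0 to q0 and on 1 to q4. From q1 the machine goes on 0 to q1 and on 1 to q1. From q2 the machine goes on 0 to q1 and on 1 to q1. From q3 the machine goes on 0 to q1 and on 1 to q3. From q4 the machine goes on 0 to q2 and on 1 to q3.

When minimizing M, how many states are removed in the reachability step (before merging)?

Starting at q4 and following transitions, the reachable set is {q1, q2, q3, q4}. That leaves q0 unreachable — 1 in total.

1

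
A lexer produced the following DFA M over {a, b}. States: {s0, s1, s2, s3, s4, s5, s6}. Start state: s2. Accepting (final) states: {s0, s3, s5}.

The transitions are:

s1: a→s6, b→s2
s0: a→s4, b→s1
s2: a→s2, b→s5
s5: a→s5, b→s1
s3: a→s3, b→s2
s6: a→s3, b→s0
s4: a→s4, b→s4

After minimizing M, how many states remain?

Every state is reachable, so we keep all 7.
Initial partition by acceptance: {s0,s3,s5} | {s1,s2,s4,s6}.
Split {s0,s3,s5} by δ(·,a) → {s3,s5} and {s0}.
Split {s1,s2,s4,s6} by δ(·,a) → {s1,s2,s4} and {s6}.
On input a, block {s1,s2,s4} splits into {s2,s4} and {s1}.
On input b, block {s3,s5} splits into {s3} and {s5}.
On input b, block {s2,s4} splits into {s2} and {s4}.
No further refinement is possible. Final partition (7 blocks): {s3} | {s2} | {s0} | {s6} | {s1} | {s5} | {s4}.

7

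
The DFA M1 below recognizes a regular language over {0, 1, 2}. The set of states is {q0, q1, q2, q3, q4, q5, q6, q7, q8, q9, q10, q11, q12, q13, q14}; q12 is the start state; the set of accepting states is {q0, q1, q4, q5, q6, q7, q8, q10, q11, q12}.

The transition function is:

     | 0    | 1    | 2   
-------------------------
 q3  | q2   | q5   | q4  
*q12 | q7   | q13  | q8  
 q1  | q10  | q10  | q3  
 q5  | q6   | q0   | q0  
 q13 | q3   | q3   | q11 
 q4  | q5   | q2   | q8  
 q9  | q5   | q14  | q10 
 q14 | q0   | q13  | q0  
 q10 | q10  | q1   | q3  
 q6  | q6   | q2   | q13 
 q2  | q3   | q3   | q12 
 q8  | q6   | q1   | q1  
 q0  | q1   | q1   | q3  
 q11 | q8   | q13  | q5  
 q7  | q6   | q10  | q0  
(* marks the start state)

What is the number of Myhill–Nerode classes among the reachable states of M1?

First remove the unreachable states {q9,q14}; 13 states remain.
Start with accepting vs non-accepting: {q0,q1,q4,q5,q6,q7,q8,q10,q11,q12} | {q2,q3,q13}.
Split {q0,q1,q4,q5,q6,q7,q8,q10,q11,q12} by δ(·,1) → {q0,q1,q5,q7,q8,q10} and {q4,q6,q11,q12}.
Split {q0,q1,q5,q7,q8,q10} by δ(·,0) → {q0,q1,q10} and {q5,q7,q8}.
Split {q2,q3,q13} by δ(·,1) → {q2,q13} and {q3}.
On input 0, block {q4,q6,q11,q12} splits into {q4,q11,q12} and {q6}.
The partition is now stable with 6 blocks: {q0,q1,q10} | {q2,q13} | {q4,q11,q12} | {q5,q7,q8} | {q3} | {q6}.

6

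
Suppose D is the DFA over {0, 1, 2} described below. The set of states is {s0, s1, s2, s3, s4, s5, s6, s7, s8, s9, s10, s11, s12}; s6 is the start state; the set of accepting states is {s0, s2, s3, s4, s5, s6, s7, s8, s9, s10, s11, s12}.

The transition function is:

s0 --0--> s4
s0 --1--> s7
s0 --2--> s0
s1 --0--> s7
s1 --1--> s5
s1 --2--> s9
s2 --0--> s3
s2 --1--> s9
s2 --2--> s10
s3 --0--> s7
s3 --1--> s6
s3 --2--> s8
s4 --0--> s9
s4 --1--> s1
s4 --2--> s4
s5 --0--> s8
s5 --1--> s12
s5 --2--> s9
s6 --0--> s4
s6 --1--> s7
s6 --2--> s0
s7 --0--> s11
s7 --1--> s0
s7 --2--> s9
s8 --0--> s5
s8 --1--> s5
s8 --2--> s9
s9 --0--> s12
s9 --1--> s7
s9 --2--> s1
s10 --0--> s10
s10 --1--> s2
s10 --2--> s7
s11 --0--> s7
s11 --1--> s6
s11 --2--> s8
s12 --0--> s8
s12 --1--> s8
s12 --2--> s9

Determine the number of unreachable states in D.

3

No path from s6 leads to s2, s3, s10; the other 10 states are all reachable.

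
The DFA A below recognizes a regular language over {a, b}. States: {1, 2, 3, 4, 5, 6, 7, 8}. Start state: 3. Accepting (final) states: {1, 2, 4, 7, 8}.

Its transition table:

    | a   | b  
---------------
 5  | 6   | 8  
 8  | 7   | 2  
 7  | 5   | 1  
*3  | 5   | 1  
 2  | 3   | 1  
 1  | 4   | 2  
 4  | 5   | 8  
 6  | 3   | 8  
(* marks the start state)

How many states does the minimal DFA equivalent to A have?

Initial partition by acceptance: {1,2,4,7,8} | {3,5,6}.
Refine {1,2,4,7,8} on symbol a: members go to different blocks, giving {2,4,7} and {1,8}.
Stable partition: {2,4,7} | {3,5,6} | {1,8} — 3 equivalence classes.

3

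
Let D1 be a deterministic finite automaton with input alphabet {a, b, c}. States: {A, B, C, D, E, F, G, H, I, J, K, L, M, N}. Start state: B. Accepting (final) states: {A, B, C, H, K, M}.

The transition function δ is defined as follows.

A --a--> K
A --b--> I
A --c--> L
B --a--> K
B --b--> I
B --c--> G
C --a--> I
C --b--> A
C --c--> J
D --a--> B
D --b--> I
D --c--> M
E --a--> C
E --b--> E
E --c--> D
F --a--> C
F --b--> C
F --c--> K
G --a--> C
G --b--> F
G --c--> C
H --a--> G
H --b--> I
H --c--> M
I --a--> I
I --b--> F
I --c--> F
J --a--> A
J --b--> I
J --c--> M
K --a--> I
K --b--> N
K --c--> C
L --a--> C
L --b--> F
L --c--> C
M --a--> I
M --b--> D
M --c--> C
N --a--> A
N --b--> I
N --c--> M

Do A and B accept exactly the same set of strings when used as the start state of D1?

Yes

States {E,H} cannot be reached from the start state, so discard them.
Start with accepting vs non-accepting: {A,B,C,K,M} | {D,F,G,I,J,L,N}.
On input a, block {A,B,C,K,M} splits into {C,K,M} and {A,B}.
Split {C,K,M} by δ(·,b) → {K,M} and {C}.
Split {D,F,G,I,J,L,N} by δ(·,a) → {D,J,N} and {F,G,L} and {I}.
Split {F,G,L} by δ(·,b) → {G,L} and {F}.
The partition is now stable with 7 blocks: {K,M} | {D,J,N} | {A,B} | {C} | {G,L} | {I} | {F}.
A and B lie in the same block of the stable partition, so they are equivalent — no string distinguishes them.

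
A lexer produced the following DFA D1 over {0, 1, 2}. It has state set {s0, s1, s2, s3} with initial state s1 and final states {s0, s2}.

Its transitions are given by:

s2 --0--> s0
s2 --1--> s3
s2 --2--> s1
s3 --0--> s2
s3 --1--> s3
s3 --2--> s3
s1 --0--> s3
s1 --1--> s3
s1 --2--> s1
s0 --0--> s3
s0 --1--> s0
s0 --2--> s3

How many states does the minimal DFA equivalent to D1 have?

Every state is reachable, so we keep all 4.
Start with accepting vs non-accepting: {s0,s2} | {s1,s3}.
On input 0, block {s0,s2} splits into {s0} and {s2}.
On input 0, block {s1,s3} splits into {s1} and {s3}.
Stable partition: {s0} | {s1} | {s2} | {s3} — 4 equivalence classes.

4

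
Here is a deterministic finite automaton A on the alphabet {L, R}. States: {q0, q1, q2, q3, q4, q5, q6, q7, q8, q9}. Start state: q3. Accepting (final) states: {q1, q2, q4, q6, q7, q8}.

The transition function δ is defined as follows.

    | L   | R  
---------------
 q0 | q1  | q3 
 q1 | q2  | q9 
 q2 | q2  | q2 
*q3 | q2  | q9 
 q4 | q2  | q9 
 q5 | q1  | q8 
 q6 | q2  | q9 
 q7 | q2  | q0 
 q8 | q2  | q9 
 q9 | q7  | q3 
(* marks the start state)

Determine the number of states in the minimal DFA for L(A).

4

States {q4,q5,q6,q8} cannot be reached from the start state, so discard them.
Initial partition by acceptance: {q1,q2,q7} | {q0,q3,q9}.
On input R, block {q1,q2,q7} splits into {q1,q7} and {q2}.
On input L, block {q0,q3,q9} splits into {q0,q9} and {q3}.
The partition is now stable with 4 blocks: {q1,q7} | {q0,q9} | {q2} | {q3}.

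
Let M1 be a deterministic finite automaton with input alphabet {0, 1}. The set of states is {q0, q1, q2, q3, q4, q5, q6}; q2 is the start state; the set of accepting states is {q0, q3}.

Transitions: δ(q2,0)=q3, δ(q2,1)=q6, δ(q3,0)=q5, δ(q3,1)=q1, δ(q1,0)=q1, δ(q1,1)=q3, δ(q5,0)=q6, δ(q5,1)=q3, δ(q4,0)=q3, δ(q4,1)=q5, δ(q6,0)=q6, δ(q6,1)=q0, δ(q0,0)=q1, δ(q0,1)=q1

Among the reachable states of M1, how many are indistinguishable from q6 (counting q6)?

3

States {q4} cannot be reached from the start state, so discard them.
P0 = {q0,q3} | {q1,q2,q5,q6}.
Split {q1,q2,q5,q6} by δ(·,0) → {q1,q5,q6} and {q2}.
Stable partition: {q0,q3} | {q1,q5,q6} | {q2} — 3 equivalence classes.
State q6 belongs to the block {q1,q5,q6}, which has 3 states.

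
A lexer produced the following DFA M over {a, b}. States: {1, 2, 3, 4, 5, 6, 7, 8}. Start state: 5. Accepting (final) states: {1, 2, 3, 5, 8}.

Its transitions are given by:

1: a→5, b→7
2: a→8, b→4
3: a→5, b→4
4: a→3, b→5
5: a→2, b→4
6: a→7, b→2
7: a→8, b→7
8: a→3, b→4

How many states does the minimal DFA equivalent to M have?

2

First remove the unreachable states {1,6,7}; 5 states remain.
Initial partition by acceptance: {2,3,5,8} | {4}.
The partition is now stable with 2 blocks: {2,3,5,8} | {4}.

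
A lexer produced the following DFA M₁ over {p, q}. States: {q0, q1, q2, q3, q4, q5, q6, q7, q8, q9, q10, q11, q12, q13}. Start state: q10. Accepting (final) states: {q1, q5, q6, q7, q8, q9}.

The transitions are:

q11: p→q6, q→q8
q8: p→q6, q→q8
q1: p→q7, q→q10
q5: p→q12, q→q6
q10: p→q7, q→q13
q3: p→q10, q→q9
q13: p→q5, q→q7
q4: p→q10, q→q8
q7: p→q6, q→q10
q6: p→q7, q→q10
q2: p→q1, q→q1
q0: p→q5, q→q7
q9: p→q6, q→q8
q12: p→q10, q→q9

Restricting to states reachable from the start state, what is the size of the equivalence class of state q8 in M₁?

First remove the unreachable states {q0,q1,q2,q3,q4,q11}; 8 states remain.
P0 = {q5,q6,q7,q8,q9} | {q10,q12,q13}.
Refine {q5,q6,q7,q8,q9} on symbol p: members go to different blocks, giving {q6,q7,q8,q9} and {q5}.
Refine {q6,q7,q8,q9} on symbol q: members go to different blocks, giving {q6,q7} and {q8,q9}.
Refine {q10,q12,q13} on symbol p: members go to different blocks, giving {q10} and {q12} and {q13}.
No further refinement is possible. Final partition (6 blocks): {q6,q7} | {q10} | {q5} | {q8,q9} | {q12} | {q13}.
The equivalence class containing q8 is {q8,q9}, of size 2.

2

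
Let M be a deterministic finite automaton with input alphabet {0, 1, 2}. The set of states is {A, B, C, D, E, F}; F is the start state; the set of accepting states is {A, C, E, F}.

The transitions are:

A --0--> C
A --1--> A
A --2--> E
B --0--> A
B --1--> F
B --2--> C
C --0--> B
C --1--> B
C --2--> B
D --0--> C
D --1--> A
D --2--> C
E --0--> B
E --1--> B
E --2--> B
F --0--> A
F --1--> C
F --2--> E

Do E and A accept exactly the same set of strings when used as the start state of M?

No

First remove the unreachable states {D}; 5 states remain.
P0 = {A,C,E,F} | {B}.
Refine {A,C,E,F} on symbol 0: members go to different blocks, giving {A,F} and {C,E}.
On input 0, block {A,F} splits into {A} and {F}.
Stable partition: {A} | {B} | {C,E} | {F} — 4 equivalence classes.
E and A end up in different blocks, so they are distinguishable. For instance, the string '0' is accepted from only A.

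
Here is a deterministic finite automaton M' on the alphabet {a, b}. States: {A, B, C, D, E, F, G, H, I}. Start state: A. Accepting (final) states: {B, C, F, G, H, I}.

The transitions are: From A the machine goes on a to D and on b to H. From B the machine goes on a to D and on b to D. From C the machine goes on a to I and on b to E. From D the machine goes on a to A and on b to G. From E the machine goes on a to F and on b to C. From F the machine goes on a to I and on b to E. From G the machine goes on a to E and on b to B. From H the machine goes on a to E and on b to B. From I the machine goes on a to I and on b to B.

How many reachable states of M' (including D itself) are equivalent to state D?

Every state is reachable, so we keep all 9.
P0 = {B,C,F,G,H,I} | {A,D,E}.
Refine {B,C,F,G,H,I} on symbol a: members go to different blocks, giving {B,G,H} and {C,F,I}.
Split {B,G,H} by δ(·,b) → {G,H} and {B}.
On input a, block {A,D,E} splits into {A,D} and {E}.
On input b, block {C,F,I} splits into {C,F} and {I}.
No further refinement is possible. Final partition (6 blocks): {G,H} | {A,D} | {C,F} | {B} | {E} | {I}.
The equivalence class containing D is {A,D}, of size 2.

2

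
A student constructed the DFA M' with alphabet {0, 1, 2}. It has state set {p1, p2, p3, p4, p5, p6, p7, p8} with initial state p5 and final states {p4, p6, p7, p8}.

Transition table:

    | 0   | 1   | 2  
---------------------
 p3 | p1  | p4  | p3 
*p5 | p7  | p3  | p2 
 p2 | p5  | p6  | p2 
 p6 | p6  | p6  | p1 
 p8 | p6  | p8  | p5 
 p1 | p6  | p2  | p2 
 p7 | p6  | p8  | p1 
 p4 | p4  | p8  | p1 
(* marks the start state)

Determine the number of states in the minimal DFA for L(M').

3

P0 = {p4,p6,p7,p8} | {p1,p2,p3,p5}.
On input 0, block {p1,p2,p3,p5} splits into {p1,p5} and {p2,p3}.
Stable partition: {p4,p6,p7,p8} | {p1,p5} | {p2,p3} — 3 equivalence classes.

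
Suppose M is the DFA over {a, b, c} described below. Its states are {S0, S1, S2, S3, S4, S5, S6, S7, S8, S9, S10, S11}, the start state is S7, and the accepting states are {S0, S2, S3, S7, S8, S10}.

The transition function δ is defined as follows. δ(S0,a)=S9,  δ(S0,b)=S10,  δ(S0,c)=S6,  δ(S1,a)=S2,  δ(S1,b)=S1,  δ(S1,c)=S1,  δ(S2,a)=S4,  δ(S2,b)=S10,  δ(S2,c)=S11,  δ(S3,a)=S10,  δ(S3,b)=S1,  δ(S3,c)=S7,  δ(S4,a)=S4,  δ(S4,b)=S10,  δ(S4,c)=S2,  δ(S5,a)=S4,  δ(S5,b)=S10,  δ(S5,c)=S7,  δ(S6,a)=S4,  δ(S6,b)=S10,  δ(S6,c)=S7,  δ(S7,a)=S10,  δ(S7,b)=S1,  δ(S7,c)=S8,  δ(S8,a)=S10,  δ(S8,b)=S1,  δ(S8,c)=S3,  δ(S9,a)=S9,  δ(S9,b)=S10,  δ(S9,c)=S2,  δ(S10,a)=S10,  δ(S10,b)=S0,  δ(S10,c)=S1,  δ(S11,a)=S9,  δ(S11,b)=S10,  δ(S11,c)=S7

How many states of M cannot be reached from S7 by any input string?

1

BFS from S7 reaches {S0, S1, S2, S3, S4, S6, S7, S8, S9, S10, S11}; the 1 state(s) S5 are never visited.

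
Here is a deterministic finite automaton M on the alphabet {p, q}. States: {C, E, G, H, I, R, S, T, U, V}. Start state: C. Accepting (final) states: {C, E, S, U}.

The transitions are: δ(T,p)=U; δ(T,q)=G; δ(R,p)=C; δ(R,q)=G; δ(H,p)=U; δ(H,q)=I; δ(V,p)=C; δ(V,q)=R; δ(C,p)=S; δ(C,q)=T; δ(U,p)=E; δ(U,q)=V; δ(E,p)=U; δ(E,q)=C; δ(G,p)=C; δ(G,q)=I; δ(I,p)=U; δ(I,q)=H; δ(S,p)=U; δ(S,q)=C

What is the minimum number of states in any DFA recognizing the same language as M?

3

Start with accepting vs non-accepting: {C,E,S,U} | {G,H,I,R,T,V}.
Refine {C,E,S,U} on symbol q: members go to different blocks, giving {C,U} and {E,S}.
Stable partition: {C,U} | {G,H,I,R,T,V} | {E,S} — 3 equivalence classes.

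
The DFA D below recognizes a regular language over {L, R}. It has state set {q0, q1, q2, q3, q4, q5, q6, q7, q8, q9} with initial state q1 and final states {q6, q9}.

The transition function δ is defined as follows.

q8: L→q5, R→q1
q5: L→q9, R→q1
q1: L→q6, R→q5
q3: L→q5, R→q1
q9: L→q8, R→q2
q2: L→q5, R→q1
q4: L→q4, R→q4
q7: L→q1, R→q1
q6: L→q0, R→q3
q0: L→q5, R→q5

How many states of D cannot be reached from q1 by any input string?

BFS from q1 reaches {q0, q1, q2, q3, q5, q6, q8, q9}; the 2 state(s) q4, q7 are never visited.

2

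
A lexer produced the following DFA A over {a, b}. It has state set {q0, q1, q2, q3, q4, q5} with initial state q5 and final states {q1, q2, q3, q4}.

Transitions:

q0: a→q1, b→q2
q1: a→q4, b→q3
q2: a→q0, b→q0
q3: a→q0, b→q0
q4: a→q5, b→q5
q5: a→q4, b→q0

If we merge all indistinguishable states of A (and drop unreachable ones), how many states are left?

5

P0 = {q1,q2,q3,q4} | {q0,q5}.
On input a, block {q1,q2,q3,q4} splits into {q2,q3,q4} and {q1}.
Refine {q0,q5} on symbol a: members go to different blocks, giving {q0} and {q5}.
Split {q2,q3,q4} by δ(·,a) → {q2,q3} and {q4}.
Stable partition: {q2,q3} | {q0} | {q1} | {q5} | {q4} — 5 equivalence classes.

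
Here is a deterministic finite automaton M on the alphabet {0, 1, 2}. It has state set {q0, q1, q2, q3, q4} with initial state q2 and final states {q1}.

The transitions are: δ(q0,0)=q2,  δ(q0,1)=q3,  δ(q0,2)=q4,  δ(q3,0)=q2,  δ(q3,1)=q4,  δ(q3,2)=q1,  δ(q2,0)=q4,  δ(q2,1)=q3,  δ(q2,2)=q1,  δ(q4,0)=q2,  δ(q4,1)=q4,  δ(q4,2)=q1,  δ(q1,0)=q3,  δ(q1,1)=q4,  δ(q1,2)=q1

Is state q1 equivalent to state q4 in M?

First remove the unreachable states {q0}; 4 states remain.
Initial partition by acceptance: {q1} | {q2,q3,q4}.
The partition is now stable with 2 blocks: {q1} | {q2,q3,q4}.
q1 and q4 end up in different blocks, so they are distinguishable. For instance, the string 'ε' is accepted from only q1.

No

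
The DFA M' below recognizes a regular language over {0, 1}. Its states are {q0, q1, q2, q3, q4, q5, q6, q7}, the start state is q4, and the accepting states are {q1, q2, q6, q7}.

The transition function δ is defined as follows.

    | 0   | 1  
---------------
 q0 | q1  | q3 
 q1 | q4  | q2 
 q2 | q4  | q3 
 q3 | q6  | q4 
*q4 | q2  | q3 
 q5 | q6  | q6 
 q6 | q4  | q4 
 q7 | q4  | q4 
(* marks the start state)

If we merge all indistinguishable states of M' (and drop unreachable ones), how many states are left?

2

States {q0,q1,q5,q7} cannot be reached from the start state, so discard them.
Start with accepting vs non-accepting: {q2,q6} | {q3,q4}.
Stable partition: {q2,q6} | {q3,q4} — 2 equivalence classes.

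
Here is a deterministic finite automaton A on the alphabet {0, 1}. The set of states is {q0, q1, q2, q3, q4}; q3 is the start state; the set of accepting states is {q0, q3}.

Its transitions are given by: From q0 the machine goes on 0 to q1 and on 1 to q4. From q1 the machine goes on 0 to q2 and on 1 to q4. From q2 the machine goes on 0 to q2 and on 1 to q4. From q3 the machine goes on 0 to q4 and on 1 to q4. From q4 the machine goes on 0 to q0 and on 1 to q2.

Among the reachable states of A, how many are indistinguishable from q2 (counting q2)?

Every state is reachable, so we keep all 5.
Initial partition by acceptance: {q0,q3} | {q1,q2,q4}.
On input 0, block {q1,q2,q4} splits into {q1,q2} and {q4}.
Refine {q0,q3} on symbol 0: members go to different blocks, giving {q0} and {q3}.
No further refinement is possible. Final partition (4 blocks): {q0} | {q1,q2} | {q4} | {q3}.
The equivalence class containing q2 is {q1,q2}, of size 2.

2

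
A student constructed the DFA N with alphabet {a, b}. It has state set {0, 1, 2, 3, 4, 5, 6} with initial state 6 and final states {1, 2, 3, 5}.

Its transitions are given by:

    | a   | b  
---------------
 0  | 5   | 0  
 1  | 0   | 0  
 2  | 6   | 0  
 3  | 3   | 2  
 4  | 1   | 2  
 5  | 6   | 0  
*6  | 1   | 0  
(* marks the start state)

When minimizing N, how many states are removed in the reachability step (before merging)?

3

Starting at 6 and following transitions, the reachable set is {0, 1, 5, 6}. That leaves 2, 3, 4 unreachable — 3 in total.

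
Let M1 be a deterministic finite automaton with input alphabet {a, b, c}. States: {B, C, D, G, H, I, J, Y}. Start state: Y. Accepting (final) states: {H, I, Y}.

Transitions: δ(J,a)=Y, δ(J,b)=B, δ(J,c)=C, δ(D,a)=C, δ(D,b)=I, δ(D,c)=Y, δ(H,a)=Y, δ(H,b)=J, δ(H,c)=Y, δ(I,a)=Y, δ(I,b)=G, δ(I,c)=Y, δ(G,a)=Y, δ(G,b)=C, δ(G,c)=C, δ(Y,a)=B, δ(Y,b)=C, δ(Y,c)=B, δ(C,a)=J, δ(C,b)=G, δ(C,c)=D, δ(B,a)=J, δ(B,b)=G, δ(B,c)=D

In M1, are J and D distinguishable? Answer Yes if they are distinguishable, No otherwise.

Yes

Reachable states from the start: {B,C,D,G,I,J,Y}. Unreachable: {H} — drop them.
Initial partition by acceptance: {I,Y} | {B,C,D,G,J}.
Refine {I,Y} on symbol a: members go to different blocks, giving {I} and {Y}.
On input a, block {B,C,D,G,J} splits into {B,C,D} and {G,J}.
Refine {B,C,D} on symbol a: members go to different blocks, giving {B,C} and {D}.
No further refinement is possible. Final partition (5 blocks): {I} | {B,C} | {Y} | {G,J} | {D}.
J and D end up in different blocks, so they are distinguishable. For instance, the string 'a' is accepted from only J.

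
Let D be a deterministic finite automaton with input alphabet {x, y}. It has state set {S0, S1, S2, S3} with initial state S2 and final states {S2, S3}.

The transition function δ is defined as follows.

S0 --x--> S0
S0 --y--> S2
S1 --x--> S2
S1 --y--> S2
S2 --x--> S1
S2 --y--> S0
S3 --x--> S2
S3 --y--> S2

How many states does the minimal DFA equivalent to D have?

First remove the unreachable states {S3}; 3 states remain.
Initial partition by acceptance: {S2} | {S0,S1}.
On input x, block {S0,S1} splits into {S0} and {S1}.
No further refinement is possible. Final partition (3 blocks): {S2} | {S0} | {S1}.

3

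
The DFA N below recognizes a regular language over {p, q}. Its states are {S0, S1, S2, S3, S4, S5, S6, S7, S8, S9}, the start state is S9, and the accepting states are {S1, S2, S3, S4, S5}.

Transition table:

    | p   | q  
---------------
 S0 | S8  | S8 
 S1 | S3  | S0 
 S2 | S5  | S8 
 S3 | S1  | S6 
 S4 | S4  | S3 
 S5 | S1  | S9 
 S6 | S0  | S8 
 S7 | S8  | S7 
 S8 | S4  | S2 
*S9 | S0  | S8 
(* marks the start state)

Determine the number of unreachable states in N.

1

Starting at S9 and following transitions, the reachable set is {S0, S1, S2, S3, S4, S5, S6, S8, S9}. That leaves S7 unreachable — 1 in total.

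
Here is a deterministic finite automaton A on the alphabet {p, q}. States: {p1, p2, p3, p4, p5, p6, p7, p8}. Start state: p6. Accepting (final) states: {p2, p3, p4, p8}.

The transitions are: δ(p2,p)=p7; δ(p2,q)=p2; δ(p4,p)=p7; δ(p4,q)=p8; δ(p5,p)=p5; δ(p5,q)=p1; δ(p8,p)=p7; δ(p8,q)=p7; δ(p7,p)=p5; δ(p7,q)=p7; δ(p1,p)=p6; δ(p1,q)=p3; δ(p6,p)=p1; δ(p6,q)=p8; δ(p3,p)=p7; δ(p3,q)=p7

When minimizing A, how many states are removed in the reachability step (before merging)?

2

BFS from p6 reaches {p1, p3, p5, p6, p7, p8}; the 2 state(s) p2, p4 are never visited.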